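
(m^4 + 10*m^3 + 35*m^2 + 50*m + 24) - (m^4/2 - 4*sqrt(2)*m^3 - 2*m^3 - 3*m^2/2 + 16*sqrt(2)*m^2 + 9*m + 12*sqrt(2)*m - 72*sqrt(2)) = m^4/2 + 4*sqrt(2)*m^3 + 12*m^3 - 16*sqrt(2)*m^2 + 73*m^2/2 - 12*sqrt(2)*m + 41*m + 24 + 72*sqrt(2)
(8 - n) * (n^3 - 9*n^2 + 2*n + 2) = -n^4 + 17*n^3 - 74*n^2 + 14*n + 16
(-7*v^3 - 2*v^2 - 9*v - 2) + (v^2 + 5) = -7*v^3 - v^2 - 9*v + 3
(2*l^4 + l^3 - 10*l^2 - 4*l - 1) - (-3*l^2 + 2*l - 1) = 2*l^4 + l^3 - 7*l^2 - 6*l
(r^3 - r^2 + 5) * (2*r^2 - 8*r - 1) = 2*r^5 - 10*r^4 + 7*r^3 + 11*r^2 - 40*r - 5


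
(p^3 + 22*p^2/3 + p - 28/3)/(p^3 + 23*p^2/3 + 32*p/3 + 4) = (3*p^3 + 22*p^2 + 3*p - 28)/(3*p^3 + 23*p^2 + 32*p + 12)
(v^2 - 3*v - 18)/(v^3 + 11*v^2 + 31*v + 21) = (v - 6)/(v^2 + 8*v + 7)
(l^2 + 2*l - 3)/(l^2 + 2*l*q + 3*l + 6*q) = (l - 1)/(l + 2*q)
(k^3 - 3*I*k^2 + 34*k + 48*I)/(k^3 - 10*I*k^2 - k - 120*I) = (k + 2*I)/(k - 5*I)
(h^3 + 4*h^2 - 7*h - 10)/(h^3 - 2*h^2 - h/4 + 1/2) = 4*(h^2 + 6*h + 5)/(4*h^2 - 1)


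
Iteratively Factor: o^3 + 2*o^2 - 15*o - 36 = (o + 3)*(o^2 - o - 12) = (o + 3)^2*(o - 4)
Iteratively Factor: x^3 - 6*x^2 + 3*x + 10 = (x - 2)*(x^2 - 4*x - 5) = (x - 5)*(x - 2)*(x + 1)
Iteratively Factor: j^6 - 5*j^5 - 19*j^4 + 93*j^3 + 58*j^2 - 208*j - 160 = (j - 5)*(j^5 - 19*j^3 - 2*j^2 + 48*j + 32) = (j - 5)*(j - 2)*(j^4 + 2*j^3 - 15*j^2 - 32*j - 16) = (j - 5)*(j - 2)*(j + 4)*(j^3 - 2*j^2 - 7*j - 4) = (j - 5)*(j - 2)*(j + 1)*(j + 4)*(j^2 - 3*j - 4) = (j - 5)*(j - 2)*(j + 1)^2*(j + 4)*(j - 4)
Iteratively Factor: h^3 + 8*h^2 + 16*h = (h + 4)*(h^2 + 4*h) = h*(h + 4)*(h + 4)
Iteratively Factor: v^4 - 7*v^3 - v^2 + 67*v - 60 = (v - 4)*(v^3 - 3*v^2 - 13*v + 15) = (v - 5)*(v - 4)*(v^2 + 2*v - 3) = (v - 5)*(v - 4)*(v - 1)*(v + 3)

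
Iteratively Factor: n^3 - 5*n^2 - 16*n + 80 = (n - 5)*(n^2 - 16) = (n - 5)*(n - 4)*(n + 4)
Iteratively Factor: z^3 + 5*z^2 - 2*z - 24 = (z + 3)*(z^2 + 2*z - 8) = (z - 2)*(z + 3)*(z + 4)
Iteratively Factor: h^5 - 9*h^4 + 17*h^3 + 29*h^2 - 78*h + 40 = (h - 4)*(h^4 - 5*h^3 - 3*h^2 + 17*h - 10) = (h - 4)*(h - 1)*(h^3 - 4*h^2 - 7*h + 10) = (h - 5)*(h - 4)*(h - 1)*(h^2 + h - 2) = (h - 5)*(h - 4)*(h - 1)^2*(h + 2)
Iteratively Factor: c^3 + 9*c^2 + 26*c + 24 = (c + 4)*(c^2 + 5*c + 6) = (c + 3)*(c + 4)*(c + 2)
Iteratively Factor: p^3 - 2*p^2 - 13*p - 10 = (p + 1)*(p^2 - 3*p - 10) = (p + 1)*(p + 2)*(p - 5)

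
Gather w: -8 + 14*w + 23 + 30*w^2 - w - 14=30*w^2 + 13*w + 1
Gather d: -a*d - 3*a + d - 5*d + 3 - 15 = -3*a + d*(-a - 4) - 12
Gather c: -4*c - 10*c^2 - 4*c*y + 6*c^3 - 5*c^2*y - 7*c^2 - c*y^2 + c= 6*c^3 + c^2*(-5*y - 17) + c*(-y^2 - 4*y - 3)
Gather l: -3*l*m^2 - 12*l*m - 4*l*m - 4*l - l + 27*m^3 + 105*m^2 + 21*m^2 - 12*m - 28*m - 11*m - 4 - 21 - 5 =l*(-3*m^2 - 16*m - 5) + 27*m^3 + 126*m^2 - 51*m - 30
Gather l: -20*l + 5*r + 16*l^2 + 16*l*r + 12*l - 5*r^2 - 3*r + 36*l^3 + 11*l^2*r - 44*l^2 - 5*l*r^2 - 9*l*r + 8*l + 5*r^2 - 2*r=36*l^3 + l^2*(11*r - 28) + l*(-5*r^2 + 7*r)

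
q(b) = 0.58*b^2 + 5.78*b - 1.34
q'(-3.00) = 2.30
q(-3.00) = -13.46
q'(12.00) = 19.70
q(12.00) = 151.54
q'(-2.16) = 3.27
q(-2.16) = -11.12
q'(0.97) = 6.91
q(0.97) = 4.81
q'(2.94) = 9.19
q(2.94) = 20.67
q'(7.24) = 14.18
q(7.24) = 70.91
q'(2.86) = 9.10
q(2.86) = 19.93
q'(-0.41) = 5.30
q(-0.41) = -3.61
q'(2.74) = 8.96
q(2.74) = 18.85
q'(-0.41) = 5.30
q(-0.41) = -3.61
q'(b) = 1.16*b + 5.78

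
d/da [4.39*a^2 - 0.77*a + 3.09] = 8.78*a - 0.77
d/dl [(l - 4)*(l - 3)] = 2*l - 7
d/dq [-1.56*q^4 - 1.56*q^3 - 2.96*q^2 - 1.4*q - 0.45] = -6.24*q^3 - 4.68*q^2 - 5.92*q - 1.4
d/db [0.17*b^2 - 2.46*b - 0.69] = 0.34*b - 2.46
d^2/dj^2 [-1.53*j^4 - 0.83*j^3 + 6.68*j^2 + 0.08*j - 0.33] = -18.36*j^2 - 4.98*j + 13.36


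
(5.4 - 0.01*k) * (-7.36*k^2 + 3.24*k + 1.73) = 0.0736*k^3 - 39.7764*k^2 + 17.4787*k + 9.342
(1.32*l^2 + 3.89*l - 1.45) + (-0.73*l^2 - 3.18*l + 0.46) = 0.59*l^2 + 0.71*l - 0.99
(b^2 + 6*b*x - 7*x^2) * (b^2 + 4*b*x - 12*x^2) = b^4 + 10*b^3*x + 5*b^2*x^2 - 100*b*x^3 + 84*x^4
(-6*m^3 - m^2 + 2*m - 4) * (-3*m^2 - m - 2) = 18*m^5 + 9*m^4 + 7*m^3 + 12*m^2 + 8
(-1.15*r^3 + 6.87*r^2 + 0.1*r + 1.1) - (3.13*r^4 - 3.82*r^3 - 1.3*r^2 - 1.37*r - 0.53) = -3.13*r^4 + 2.67*r^3 + 8.17*r^2 + 1.47*r + 1.63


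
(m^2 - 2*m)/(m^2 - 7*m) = (m - 2)/(m - 7)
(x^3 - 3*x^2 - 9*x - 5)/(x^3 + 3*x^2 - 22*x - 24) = (x^2 - 4*x - 5)/(x^2 + 2*x - 24)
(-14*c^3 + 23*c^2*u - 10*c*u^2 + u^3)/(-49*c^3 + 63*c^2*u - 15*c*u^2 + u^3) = (-2*c + u)/(-7*c + u)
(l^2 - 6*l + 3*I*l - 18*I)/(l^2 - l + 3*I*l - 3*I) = (l - 6)/(l - 1)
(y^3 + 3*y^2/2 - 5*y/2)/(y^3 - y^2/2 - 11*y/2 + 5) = y/(y - 2)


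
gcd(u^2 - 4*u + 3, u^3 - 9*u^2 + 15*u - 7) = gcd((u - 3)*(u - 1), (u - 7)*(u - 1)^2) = u - 1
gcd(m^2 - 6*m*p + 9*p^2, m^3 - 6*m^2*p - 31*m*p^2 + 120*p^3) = -m + 3*p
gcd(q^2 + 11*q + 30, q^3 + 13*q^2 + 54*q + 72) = q + 6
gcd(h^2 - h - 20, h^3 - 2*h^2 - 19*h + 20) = h^2 - h - 20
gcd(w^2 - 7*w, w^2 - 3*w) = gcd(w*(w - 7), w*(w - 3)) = w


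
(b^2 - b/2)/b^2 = (b - 1/2)/b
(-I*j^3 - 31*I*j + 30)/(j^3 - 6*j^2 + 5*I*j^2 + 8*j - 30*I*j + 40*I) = (-I*j^2 - 5*j - 6*I)/(j^2 - 6*j + 8)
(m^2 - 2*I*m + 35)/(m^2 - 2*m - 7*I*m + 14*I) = (m + 5*I)/(m - 2)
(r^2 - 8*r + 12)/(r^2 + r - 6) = (r - 6)/(r + 3)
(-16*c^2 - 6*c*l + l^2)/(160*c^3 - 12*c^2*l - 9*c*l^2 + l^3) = (-2*c - l)/(20*c^2 + c*l - l^2)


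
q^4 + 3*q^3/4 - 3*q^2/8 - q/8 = q*(q - 1/2)*(q + 1/4)*(q + 1)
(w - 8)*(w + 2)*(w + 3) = w^3 - 3*w^2 - 34*w - 48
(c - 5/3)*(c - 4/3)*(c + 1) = c^3 - 2*c^2 - 7*c/9 + 20/9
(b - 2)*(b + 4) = b^2 + 2*b - 8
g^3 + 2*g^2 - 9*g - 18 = (g - 3)*(g + 2)*(g + 3)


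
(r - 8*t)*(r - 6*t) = r^2 - 14*r*t + 48*t^2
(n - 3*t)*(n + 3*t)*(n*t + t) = n^3*t + n^2*t - 9*n*t^3 - 9*t^3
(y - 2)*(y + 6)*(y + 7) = y^3 + 11*y^2 + 16*y - 84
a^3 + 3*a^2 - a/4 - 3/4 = (a - 1/2)*(a + 1/2)*(a + 3)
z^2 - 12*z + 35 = (z - 7)*(z - 5)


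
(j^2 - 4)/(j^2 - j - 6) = (j - 2)/(j - 3)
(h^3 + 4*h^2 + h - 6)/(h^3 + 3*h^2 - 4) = (h + 3)/(h + 2)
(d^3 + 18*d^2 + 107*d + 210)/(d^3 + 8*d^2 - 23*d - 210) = (d + 5)/(d - 5)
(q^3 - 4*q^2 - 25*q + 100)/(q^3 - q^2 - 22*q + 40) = (q - 5)/(q - 2)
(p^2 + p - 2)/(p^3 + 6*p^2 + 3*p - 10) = 1/(p + 5)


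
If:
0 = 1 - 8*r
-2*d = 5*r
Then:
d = -5/16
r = 1/8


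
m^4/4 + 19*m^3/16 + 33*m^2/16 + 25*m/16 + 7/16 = (m/4 + 1/4)*(m + 1)^2*(m + 7/4)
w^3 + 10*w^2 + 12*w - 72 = (w - 2)*(w + 6)^2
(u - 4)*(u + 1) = u^2 - 3*u - 4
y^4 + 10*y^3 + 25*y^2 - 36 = (y - 1)*(y + 2)*(y + 3)*(y + 6)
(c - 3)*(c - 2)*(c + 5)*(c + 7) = c^4 + 7*c^3 - 19*c^2 - 103*c + 210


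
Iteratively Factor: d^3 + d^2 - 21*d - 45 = (d + 3)*(d^2 - 2*d - 15) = (d + 3)^2*(d - 5)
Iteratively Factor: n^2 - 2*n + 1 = (n - 1)*(n - 1)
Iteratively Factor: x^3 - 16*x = (x)*(x^2 - 16) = x*(x - 4)*(x + 4)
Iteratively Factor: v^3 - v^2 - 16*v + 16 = (v + 4)*(v^2 - 5*v + 4) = (v - 1)*(v + 4)*(v - 4)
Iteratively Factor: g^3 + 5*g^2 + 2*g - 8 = (g + 2)*(g^2 + 3*g - 4) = (g - 1)*(g + 2)*(g + 4)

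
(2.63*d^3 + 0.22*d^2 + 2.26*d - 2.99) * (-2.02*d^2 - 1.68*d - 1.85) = -5.3126*d^5 - 4.8628*d^4 - 9.8003*d^3 + 1.836*d^2 + 0.8422*d + 5.5315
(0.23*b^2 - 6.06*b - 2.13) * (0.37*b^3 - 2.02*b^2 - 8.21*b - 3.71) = 0.0851*b^5 - 2.7068*b^4 + 9.5648*b^3 + 53.2019*b^2 + 39.9699*b + 7.9023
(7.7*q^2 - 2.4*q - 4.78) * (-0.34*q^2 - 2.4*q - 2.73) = -2.618*q^4 - 17.664*q^3 - 13.6358*q^2 + 18.024*q + 13.0494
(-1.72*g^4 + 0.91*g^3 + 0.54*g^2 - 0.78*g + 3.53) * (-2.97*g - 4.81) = 5.1084*g^5 + 5.5705*g^4 - 5.9809*g^3 - 0.2808*g^2 - 6.7323*g - 16.9793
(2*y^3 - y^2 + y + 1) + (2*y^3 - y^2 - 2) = 4*y^3 - 2*y^2 + y - 1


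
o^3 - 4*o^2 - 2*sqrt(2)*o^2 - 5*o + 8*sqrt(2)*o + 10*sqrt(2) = (o - 5)*(o + 1)*(o - 2*sqrt(2))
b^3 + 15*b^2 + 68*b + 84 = (b + 2)*(b + 6)*(b + 7)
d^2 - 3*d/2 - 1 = (d - 2)*(d + 1/2)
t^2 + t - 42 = (t - 6)*(t + 7)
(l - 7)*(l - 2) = l^2 - 9*l + 14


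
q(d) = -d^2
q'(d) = -2*d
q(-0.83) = -0.69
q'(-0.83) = 1.66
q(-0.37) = -0.14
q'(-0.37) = 0.74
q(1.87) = -3.50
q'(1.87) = -3.74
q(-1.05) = -1.10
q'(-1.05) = 2.10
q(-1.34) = -1.80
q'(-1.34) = 2.68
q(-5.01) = -25.10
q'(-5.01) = 10.02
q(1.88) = -3.53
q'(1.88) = -3.76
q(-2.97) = -8.82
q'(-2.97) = 5.94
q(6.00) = -36.00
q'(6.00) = -12.00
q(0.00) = 0.00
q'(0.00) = 0.00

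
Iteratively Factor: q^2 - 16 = (q + 4)*(q - 4)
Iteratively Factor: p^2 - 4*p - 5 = (p - 5)*(p + 1)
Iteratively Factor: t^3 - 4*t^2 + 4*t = (t)*(t^2 - 4*t + 4) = t*(t - 2)*(t - 2)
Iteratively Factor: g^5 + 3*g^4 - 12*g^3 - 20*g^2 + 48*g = (g - 2)*(g^4 + 5*g^3 - 2*g^2 - 24*g) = (g - 2)*(g + 3)*(g^3 + 2*g^2 - 8*g) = (g - 2)*(g + 3)*(g + 4)*(g^2 - 2*g) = g*(g - 2)*(g + 3)*(g + 4)*(g - 2)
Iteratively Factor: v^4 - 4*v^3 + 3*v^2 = (v - 3)*(v^3 - v^2) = v*(v - 3)*(v^2 - v) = v^2*(v - 3)*(v - 1)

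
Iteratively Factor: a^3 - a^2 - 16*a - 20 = (a + 2)*(a^2 - 3*a - 10) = (a + 2)^2*(a - 5)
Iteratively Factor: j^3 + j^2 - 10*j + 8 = (j - 1)*(j^2 + 2*j - 8) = (j - 1)*(j + 4)*(j - 2)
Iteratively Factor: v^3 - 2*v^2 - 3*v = (v - 3)*(v^2 + v) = v*(v - 3)*(v + 1)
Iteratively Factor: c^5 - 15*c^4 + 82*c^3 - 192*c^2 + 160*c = (c - 4)*(c^4 - 11*c^3 + 38*c^2 - 40*c) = c*(c - 4)*(c^3 - 11*c^2 + 38*c - 40) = c*(c - 4)^2*(c^2 - 7*c + 10) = c*(c - 5)*(c - 4)^2*(c - 2)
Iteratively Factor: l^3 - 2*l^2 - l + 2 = (l - 2)*(l^2 - 1) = (l - 2)*(l + 1)*(l - 1)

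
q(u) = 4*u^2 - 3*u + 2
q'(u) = 8*u - 3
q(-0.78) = 6.77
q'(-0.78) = -9.24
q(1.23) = 4.36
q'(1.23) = 6.84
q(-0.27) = 3.10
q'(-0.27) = -5.16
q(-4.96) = 115.29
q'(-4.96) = -42.68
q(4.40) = 66.24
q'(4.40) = 32.20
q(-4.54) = 98.07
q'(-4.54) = -39.32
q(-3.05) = 48.36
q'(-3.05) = -27.40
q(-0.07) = 2.23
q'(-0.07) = -3.56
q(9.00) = 299.00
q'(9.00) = 69.00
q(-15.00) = 947.00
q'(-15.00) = -123.00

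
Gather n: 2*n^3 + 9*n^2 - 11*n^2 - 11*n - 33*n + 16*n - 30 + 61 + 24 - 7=2*n^3 - 2*n^2 - 28*n + 48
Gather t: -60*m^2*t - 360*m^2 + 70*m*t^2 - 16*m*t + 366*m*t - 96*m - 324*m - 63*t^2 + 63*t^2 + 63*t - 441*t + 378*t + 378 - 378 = -360*m^2 + 70*m*t^2 - 420*m + t*(-60*m^2 + 350*m)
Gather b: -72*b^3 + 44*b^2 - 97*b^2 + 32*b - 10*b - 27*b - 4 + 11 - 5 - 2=-72*b^3 - 53*b^2 - 5*b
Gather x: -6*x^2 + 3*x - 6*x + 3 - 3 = -6*x^2 - 3*x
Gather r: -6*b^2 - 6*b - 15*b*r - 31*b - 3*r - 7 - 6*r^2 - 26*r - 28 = -6*b^2 - 37*b - 6*r^2 + r*(-15*b - 29) - 35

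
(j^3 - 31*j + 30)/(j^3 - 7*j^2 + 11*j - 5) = (j + 6)/(j - 1)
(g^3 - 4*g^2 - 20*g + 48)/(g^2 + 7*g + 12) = (g^2 - 8*g + 12)/(g + 3)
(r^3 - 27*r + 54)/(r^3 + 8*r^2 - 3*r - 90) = (r - 3)/(r + 5)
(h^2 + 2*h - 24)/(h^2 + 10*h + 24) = (h - 4)/(h + 4)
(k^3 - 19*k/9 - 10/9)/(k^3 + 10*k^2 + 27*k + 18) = (k^2 - k - 10/9)/(k^2 + 9*k + 18)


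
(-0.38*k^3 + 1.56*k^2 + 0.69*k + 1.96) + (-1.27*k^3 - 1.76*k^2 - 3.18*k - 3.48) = -1.65*k^3 - 0.2*k^2 - 2.49*k - 1.52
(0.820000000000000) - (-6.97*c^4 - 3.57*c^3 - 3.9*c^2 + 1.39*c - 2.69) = 6.97*c^4 + 3.57*c^3 + 3.9*c^2 - 1.39*c + 3.51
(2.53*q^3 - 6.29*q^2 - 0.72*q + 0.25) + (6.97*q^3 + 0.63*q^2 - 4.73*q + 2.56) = 9.5*q^3 - 5.66*q^2 - 5.45*q + 2.81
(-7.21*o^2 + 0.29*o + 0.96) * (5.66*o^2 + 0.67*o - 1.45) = -40.8086*o^4 - 3.1893*o^3 + 16.0824*o^2 + 0.2227*o - 1.392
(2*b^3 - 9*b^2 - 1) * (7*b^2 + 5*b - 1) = 14*b^5 - 53*b^4 - 47*b^3 + 2*b^2 - 5*b + 1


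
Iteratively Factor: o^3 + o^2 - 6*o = (o - 2)*(o^2 + 3*o) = o*(o - 2)*(o + 3)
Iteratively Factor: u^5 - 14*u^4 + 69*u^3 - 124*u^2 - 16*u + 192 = (u - 3)*(u^4 - 11*u^3 + 36*u^2 - 16*u - 64) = (u - 4)*(u - 3)*(u^3 - 7*u^2 + 8*u + 16) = (u - 4)^2*(u - 3)*(u^2 - 3*u - 4) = (u - 4)^2*(u - 3)*(u + 1)*(u - 4)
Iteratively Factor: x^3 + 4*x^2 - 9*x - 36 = (x + 4)*(x^2 - 9) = (x - 3)*(x + 4)*(x + 3)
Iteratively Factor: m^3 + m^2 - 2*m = (m + 2)*(m^2 - m) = (m - 1)*(m + 2)*(m)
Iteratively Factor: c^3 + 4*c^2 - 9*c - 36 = (c - 3)*(c^2 + 7*c + 12) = (c - 3)*(c + 3)*(c + 4)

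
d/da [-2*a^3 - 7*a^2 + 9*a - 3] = -6*a^2 - 14*a + 9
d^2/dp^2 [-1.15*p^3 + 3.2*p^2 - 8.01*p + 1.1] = 6.4 - 6.9*p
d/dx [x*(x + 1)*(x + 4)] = 3*x^2 + 10*x + 4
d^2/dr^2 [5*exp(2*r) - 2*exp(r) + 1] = (20*exp(r) - 2)*exp(r)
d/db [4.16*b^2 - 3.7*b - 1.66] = 8.32*b - 3.7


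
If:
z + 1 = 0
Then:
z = -1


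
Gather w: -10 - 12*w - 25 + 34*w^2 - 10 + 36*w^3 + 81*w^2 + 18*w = 36*w^3 + 115*w^2 + 6*w - 45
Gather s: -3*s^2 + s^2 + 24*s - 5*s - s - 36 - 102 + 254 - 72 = -2*s^2 + 18*s + 44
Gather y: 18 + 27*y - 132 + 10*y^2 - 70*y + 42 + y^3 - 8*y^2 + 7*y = y^3 + 2*y^2 - 36*y - 72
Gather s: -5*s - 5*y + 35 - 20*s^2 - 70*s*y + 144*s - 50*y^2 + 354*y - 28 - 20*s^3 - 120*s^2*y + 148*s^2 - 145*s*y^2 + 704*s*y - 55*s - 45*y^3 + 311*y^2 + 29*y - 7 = -20*s^3 + s^2*(128 - 120*y) + s*(-145*y^2 + 634*y + 84) - 45*y^3 + 261*y^2 + 378*y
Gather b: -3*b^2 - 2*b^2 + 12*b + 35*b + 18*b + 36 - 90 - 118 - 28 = -5*b^2 + 65*b - 200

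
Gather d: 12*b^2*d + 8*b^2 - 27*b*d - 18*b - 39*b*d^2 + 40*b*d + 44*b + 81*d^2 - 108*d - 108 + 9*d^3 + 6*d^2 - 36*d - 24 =8*b^2 + 26*b + 9*d^3 + d^2*(87 - 39*b) + d*(12*b^2 + 13*b - 144) - 132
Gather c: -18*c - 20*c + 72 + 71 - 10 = 133 - 38*c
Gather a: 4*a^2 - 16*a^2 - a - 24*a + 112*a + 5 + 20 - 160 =-12*a^2 + 87*a - 135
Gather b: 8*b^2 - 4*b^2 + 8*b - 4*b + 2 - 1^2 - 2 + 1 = 4*b^2 + 4*b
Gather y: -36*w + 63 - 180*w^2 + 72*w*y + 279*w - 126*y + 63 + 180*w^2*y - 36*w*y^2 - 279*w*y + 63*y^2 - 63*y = -180*w^2 + 243*w + y^2*(63 - 36*w) + y*(180*w^2 - 207*w - 189) + 126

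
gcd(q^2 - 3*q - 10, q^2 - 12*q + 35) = q - 5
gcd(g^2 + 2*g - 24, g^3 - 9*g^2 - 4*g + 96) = g - 4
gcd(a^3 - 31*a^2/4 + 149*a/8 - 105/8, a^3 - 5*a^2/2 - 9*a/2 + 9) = a - 3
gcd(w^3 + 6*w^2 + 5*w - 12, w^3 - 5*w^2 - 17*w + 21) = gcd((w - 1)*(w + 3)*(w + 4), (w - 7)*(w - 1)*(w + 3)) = w^2 + 2*w - 3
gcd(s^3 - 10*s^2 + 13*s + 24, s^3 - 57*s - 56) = s^2 - 7*s - 8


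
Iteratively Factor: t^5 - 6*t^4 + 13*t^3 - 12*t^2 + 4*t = (t)*(t^4 - 6*t^3 + 13*t^2 - 12*t + 4) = t*(t - 2)*(t^3 - 4*t^2 + 5*t - 2) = t*(t - 2)*(t - 1)*(t^2 - 3*t + 2) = t*(t - 2)^2*(t - 1)*(t - 1)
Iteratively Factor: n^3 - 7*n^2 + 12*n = (n - 4)*(n^2 - 3*n) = n*(n - 4)*(n - 3)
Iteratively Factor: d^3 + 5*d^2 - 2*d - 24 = (d + 4)*(d^2 + d - 6) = (d - 2)*(d + 4)*(d + 3)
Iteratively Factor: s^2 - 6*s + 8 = (s - 4)*(s - 2)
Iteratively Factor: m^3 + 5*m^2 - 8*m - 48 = (m + 4)*(m^2 + m - 12) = (m - 3)*(m + 4)*(m + 4)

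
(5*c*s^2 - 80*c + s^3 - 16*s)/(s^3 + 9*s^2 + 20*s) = (5*c*s - 20*c + s^2 - 4*s)/(s*(s + 5))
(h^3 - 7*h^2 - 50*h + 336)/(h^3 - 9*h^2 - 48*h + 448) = (h - 6)/(h - 8)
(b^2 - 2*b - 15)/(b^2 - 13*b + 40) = (b + 3)/(b - 8)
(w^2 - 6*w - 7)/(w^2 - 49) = (w + 1)/(w + 7)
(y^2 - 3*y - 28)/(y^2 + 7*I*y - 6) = (y^2 - 3*y - 28)/(y^2 + 7*I*y - 6)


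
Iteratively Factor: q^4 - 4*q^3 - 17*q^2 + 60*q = (q - 5)*(q^3 + q^2 - 12*q) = (q - 5)*(q + 4)*(q^2 - 3*q) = (q - 5)*(q - 3)*(q + 4)*(q)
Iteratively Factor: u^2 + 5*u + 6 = (u + 2)*(u + 3)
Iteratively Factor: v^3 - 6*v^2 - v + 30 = (v + 2)*(v^2 - 8*v + 15) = (v - 5)*(v + 2)*(v - 3)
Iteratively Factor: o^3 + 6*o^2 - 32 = (o + 4)*(o^2 + 2*o - 8) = (o + 4)^2*(o - 2)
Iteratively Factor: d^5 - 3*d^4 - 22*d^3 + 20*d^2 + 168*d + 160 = (d + 2)*(d^4 - 5*d^3 - 12*d^2 + 44*d + 80) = (d - 4)*(d + 2)*(d^3 - d^2 - 16*d - 20) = (d - 4)*(d + 2)^2*(d^2 - 3*d - 10) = (d - 5)*(d - 4)*(d + 2)^2*(d + 2)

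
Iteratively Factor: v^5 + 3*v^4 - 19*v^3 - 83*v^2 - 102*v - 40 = (v + 2)*(v^4 + v^3 - 21*v^2 - 41*v - 20) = (v + 1)*(v + 2)*(v^3 - 21*v - 20) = (v + 1)*(v + 2)*(v + 4)*(v^2 - 4*v - 5) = (v + 1)^2*(v + 2)*(v + 4)*(v - 5)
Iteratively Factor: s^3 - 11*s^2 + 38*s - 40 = (s - 5)*(s^2 - 6*s + 8) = (s - 5)*(s - 2)*(s - 4)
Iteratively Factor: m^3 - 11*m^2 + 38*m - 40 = (m - 5)*(m^2 - 6*m + 8) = (m - 5)*(m - 2)*(m - 4)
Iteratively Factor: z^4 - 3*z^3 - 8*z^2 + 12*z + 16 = (z - 4)*(z^3 + z^2 - 4*z - 4) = (z - 4)*(z + 1)*(z^2 - 4) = (z - 4)*(z + 1)*(z + 2)*(z - 2)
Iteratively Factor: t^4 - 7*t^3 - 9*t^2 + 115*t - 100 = (t + 4)*(t^3 - 11*t^2 + 35*t - 25) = (t - 5)*(t + 4)*(t^2 - 6*t + 5) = (t - 5)^2*(t + 4)*(t - 1)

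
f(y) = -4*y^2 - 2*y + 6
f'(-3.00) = 22.00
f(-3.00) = -24.00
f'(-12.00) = 94.00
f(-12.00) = -546.00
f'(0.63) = -7.04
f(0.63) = 3.15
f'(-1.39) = 9.12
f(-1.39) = 1.05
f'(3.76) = -32.08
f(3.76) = -58.07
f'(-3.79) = 28.32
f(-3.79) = -43.88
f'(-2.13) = 15.04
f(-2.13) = -7.89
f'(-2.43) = 17.44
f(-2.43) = -12.76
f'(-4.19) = 31.52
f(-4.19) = -55.84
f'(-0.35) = 0.80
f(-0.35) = 6.21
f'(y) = -8*y - 2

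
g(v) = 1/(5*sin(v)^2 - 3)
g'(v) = -10*sin(v)*cos(v)/(5*sin(v)^2 - 3)^2 = -20*sin(2*v)/(5*cos(2*v) + 1)^2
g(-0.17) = -0.35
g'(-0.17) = 0.20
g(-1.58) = 0.50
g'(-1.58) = -0.02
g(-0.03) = -0.33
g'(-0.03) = 0.03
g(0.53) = -0.58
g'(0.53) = -1.47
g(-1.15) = 0.86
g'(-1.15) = 2.74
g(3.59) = -0.49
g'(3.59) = -0.92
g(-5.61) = -0.95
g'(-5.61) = -4.37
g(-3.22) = -0.34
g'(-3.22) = 0.09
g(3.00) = -0.34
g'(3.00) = 0.17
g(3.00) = -0.34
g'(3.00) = 0.17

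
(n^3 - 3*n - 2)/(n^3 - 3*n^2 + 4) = (n + 1)/(n - 2)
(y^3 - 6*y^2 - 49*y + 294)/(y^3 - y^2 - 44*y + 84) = (y - 7)/(y - 2)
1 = 1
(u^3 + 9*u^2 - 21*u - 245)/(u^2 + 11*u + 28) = (u^2 + 2*u - 35)/(u + 4)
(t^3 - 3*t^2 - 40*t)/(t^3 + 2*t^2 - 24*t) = (t^2 - 3*t - 40)/(t^2 + 2*t - 24)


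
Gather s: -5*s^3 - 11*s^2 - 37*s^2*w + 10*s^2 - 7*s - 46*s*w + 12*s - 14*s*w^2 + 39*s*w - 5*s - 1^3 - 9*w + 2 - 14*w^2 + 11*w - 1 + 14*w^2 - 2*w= -5*s^3 + s^2*(-37*w - 1) + s*(-14*w^2 - 7*w)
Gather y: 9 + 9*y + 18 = 9*y + 27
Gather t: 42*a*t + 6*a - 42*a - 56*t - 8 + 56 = -36*a + t*(42*a - 56) + 48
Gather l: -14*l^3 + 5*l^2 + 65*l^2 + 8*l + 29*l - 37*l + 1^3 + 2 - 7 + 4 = -14*l^3 + 70*l^2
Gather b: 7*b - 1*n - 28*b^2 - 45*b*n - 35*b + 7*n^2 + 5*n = -28*b^2 + b*(-45*n - 28) + 7*n^2 + 4*n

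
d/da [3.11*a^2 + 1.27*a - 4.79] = 6.22*a + 1.27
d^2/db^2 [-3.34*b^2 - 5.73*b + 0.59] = -6.68000000000000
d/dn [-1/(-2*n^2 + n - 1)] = (1 - 4*n)/(2*n^2 - n + 1)^2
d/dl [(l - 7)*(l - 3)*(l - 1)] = 3*l^2 - 22*l + 31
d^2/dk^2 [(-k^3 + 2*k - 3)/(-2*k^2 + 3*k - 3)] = 2*(-5*k^3 + 9*k^2 + 9*k - 9)/(8*k^6 - 36*k^5 + 90*k^4 - 135*k^3 + 135*k^2 - 81*k + 27)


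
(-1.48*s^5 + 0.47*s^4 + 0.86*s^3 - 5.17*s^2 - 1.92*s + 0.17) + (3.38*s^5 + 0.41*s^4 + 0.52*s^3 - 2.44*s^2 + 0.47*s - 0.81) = 1.9*s^5 + 0.88*s^4 + 1.38*s^3 - 7.61*s^2 - 1.45*s - 0.64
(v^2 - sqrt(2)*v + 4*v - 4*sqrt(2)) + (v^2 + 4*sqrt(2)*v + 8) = 2*v^2 + 4*v + 3*sqrt(2)*v - 4*sqrt(2) + 8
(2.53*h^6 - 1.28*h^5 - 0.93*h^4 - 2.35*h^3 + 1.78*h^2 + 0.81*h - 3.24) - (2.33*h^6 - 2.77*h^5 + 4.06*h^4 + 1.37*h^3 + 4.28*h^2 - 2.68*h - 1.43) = 0.2*h^6 + 1.49*h^5 - 4.99*h^4 - 3.72*h^3 - 2.5*h^2 + 3.49*h - 1.81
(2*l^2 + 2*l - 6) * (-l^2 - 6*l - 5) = -2*l^4 - 14*l^3 - 16*l^2 + 26*l + 30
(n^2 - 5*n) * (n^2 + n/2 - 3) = n^4 - 9*n^3/2 - 11*n^2/2 + 15*n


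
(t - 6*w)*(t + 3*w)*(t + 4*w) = t^3 + t^2*w - 30*t*w^2 - 72*w^3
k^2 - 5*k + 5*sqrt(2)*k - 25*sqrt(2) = (k - 5)*(k + 5*sqrt(2))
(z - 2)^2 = z^2 - 4*z + 4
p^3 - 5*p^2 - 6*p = p*(p - 6)*(p + 1)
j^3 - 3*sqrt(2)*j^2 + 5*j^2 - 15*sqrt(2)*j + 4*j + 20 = (j + 5)*(j - 2*sqrt(2))*(j - sqrt(2))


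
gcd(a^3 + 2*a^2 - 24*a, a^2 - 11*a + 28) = a - 4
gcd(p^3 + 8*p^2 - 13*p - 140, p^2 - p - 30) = p + 5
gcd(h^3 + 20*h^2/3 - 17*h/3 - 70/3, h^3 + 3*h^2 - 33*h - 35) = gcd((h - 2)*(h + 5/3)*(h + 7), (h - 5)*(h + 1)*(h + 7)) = h + 7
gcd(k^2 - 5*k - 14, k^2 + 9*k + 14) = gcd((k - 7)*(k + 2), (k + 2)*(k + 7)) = k + 2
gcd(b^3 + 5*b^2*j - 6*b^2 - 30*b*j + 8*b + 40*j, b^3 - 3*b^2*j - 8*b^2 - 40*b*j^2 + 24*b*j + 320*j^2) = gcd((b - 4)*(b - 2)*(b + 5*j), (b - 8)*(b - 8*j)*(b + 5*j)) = b + 5*j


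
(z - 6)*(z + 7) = z^2 + z - 42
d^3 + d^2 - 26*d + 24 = (d - 4)*(d - 1)*(d + 6)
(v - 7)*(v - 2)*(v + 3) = v^3 - 6*v^2 - 13*v + 42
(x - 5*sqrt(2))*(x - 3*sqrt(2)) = x^2 - 8*sqrt(2)*x + 30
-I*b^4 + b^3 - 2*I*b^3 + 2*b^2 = b^2*(b + 2)*(-I*b + 1)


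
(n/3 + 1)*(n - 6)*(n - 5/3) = n^3/3 - 14*n^2/9 - 13*n/3 + 10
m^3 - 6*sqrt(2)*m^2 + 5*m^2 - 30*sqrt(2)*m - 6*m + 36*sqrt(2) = (m - 1)*(m + 6)*(m - 6*sqrt(2))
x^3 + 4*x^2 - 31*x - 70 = (x - 5)*(x + 2)*(x + 7)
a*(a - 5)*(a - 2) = a^3 - 7*a^2 + 10*a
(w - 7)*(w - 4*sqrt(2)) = w^2 - 7*w - 4*sqrt(2)*w + 28*sqrt(2)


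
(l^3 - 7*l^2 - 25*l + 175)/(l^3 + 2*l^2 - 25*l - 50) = (l - 7)/(l + 2)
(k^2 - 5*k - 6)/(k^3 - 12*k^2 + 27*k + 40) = (k - 6)/(k^2 - 13*k + 40)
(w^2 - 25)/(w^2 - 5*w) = (w + 5)/w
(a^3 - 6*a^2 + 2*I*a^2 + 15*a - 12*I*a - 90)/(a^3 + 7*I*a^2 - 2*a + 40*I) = (a^2 - 3*a*(2 + I) + 18*I)/(a^2 + 2*I*a + 8)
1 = 1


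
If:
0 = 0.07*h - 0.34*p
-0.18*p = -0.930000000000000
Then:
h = 25.10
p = 5.17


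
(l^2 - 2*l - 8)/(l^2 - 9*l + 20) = (l + 2)/(l - 5)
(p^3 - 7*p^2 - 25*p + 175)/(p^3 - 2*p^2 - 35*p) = (p - 5)/p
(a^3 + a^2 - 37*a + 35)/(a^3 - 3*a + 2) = (a^2 + 2*a - 35)/(a^2 + a - 2)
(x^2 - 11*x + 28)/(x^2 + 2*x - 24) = (x - 7)/(x + 6)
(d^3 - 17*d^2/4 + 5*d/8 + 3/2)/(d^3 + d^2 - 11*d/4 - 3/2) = (4*d^2 - 19*d + 12)/(2*(2*d^2 + d - 6))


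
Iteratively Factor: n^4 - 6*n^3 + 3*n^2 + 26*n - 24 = (n + 2)*(n^3 - 8*n^2 + 19*n - 12) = (n - 1)*(n + 2)*(n^2 - 7*n + 12) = (n - 3)*(n - 1)*(n + 2)*(n - 4)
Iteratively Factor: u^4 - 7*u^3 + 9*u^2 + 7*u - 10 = (u - 5)*(u^3 - 2*u^2 - u + 2) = (u - 5)*(u + 1)*(u^2 - 3*u + 2) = (u - 5)*(u - 2)*(u + 1)*(u - 1)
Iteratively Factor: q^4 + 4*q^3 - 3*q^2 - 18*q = (q)*(q^3 + 4*q^2 - 3*q - 18) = q*(q + 3)*(q^2 + q - 6) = q*(q - 2)*(q + 3)*(q + 3)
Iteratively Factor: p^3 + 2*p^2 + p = (p + 1)*(p^2 + p) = p*(p + 1)*(p + 1)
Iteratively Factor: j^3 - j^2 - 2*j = (j)*(j^2 - j - 2) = j*(j - 2)*(j + 1)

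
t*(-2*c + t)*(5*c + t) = -10*c^2*t + 3*c*t^2 + t^3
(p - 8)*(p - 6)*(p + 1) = p^3 - 13*p^2 + 34*p + 48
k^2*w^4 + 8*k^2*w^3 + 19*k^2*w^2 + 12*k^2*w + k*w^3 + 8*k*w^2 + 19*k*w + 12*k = (w + 3)*(w + 4)*(k*w + 1)*(k*w + k)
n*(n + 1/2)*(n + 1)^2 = n^4 + 5*n^3/2 + 2*n^2 + n/2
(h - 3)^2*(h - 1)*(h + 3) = h^4 - 4*h^3 - 6*h^2 + 36*h - 27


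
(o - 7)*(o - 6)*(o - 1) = o^3 - 14*o^2 + 55*o - 42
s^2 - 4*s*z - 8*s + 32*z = (s - 8)*(s - 4*z)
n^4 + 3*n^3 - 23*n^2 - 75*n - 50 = (n - 5)*(n + 1)*(n + 2)*(n + 5)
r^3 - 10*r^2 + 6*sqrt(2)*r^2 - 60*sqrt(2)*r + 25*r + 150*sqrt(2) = (r - 5)^2*(r + 6*sqrt(2))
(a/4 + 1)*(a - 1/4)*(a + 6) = a^3/4 + 39*a^2/16 + 43*a/8 - 3/2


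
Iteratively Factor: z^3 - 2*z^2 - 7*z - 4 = (z + 1)*(z^2 - 3*z - 4) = (z + 1)^2*(z - 4)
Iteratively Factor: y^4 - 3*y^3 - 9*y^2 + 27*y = (y + 3)*(y^3 - 6*y^2 + 9*y) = (y - 3)*(y + 3)*(y^2 - 3*y) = (y - 3)^2*(y + 3)*(y)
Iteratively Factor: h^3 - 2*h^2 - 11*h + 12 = (h + 3)*(h^2 - 5*h + 4) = (h - 1)*(h + 3)*(h - 4)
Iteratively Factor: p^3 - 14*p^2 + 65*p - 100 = (p - 4)*(p^2 - 10*p + 25) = (p - 5)*(p - 4)*(p - 5)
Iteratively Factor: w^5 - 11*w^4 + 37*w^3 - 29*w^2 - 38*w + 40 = (w - 4)*(w^4 - 7*w^3 + 9*w^2 + 7*w - 10) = (w - 4)*(w - 1)*(w^3 - 6*w^2 + 3*w + 10) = (w - 4)*(w - 2)*(w - 1)*(w^2 - 4*w - 5) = (w - 4)*(w - 2)*(w - 1)*(w + 1)*(w - 5)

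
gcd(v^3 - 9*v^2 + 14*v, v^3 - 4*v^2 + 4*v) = v^2 - 2*v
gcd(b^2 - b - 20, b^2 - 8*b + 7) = 1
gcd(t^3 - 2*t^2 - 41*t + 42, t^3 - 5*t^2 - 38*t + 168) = t^2 - t - 42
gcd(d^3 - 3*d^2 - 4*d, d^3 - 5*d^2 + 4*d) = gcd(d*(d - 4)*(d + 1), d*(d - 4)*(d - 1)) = d^2 - 4*d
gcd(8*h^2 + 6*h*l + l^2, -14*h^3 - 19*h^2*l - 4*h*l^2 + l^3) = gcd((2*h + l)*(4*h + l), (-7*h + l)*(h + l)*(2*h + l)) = 2*h + l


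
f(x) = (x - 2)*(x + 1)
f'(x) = 2*x - 1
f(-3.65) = 14.97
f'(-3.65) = -8.30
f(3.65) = 7.67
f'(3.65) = 6.30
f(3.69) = 7.93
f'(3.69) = 6.38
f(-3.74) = 15.73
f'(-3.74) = -8.48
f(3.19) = 4.99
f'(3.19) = 5.38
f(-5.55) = 34.35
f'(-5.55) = -12.10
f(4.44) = 13.27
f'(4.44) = 7.88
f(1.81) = -0.53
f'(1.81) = 2.62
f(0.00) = -2.00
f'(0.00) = -1.00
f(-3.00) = 10.00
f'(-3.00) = -7.00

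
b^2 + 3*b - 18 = (b - 3)*(b + 6)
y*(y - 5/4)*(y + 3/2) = y^3 + y^2/4 - 15*y/8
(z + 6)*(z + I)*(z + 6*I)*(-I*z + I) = -I*z^4 + 7*z^3 - 5*I*z^3 + 35*z^2 + 12*I*z^2 - 42*z + 30*I*z - 36*I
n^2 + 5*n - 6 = (n - 1)*(n + 6)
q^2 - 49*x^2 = (q - 7*x)*(q + 7*x)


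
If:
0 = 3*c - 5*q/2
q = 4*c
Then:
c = 0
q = 0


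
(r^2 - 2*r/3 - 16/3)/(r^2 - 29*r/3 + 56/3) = (r + 2)/(r - 7)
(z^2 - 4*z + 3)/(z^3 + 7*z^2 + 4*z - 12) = (z - 3)/(z^2 + 8*z + 12)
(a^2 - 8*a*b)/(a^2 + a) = (a - 8*b)/(a + 1)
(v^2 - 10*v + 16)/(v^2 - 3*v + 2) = (v - 8)/(v - 1)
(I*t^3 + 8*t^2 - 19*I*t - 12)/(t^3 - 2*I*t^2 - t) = (I*t^2 + 7*t - 12*I)/(t*(t - I))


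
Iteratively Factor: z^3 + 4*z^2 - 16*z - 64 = (z - 4)*(z^2 + 8*z + 16) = (z - 4)*(z + 4)*(z + 4)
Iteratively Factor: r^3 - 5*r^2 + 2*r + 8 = (r + 1)*(r^2 - 6*r + 8) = (r - 4)*(r + 1)*(r - 2)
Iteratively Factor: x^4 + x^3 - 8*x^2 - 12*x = (x - 3)*(x^3 + 4*x^2 + 4*x) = (x - 3)*(x + 2)*(x^2 + 2*x) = (x - 3)*(x + 2)^2*(x)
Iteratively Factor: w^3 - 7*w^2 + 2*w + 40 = (w - 4)*(w^2 - 3*w - 10) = (w - 5)*(w - 4)*(w + 2)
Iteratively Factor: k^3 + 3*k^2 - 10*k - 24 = (k - 3)*(k^2 + 6*k + 8) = (k - 3)*(k + 2)*(k + 4)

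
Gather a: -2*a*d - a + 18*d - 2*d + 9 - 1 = a*(-2*d - 1) + 16*d + 8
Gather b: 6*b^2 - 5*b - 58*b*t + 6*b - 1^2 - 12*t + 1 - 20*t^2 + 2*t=6*b^2 + b*(1 - 58*t) - 20*t^2 - 10*t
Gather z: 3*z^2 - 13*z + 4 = 3*z^2 - 13*z + 4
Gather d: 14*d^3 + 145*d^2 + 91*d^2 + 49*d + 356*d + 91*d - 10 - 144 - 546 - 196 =14*d^3 + 236*d^2 + 496*d - 896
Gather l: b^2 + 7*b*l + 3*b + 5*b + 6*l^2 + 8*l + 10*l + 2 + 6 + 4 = b^2 + 8*b + 6*l^2 + l*(7*b + 18) + 12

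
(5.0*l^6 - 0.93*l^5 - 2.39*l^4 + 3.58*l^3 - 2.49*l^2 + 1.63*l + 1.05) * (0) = 0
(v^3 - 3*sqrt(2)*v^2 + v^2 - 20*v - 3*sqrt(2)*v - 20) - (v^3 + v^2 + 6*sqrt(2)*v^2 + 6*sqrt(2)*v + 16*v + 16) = -9*sqrt(2)*v^2 - 36*v - 9*sqrt(2)*v - 36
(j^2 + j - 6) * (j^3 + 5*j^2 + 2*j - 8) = j^5 + 6*j^4 + j^3 - 36*j^2 - 20*j + 48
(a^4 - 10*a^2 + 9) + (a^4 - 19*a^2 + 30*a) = 2*a^4 - 29*a^2 + 30*a + 9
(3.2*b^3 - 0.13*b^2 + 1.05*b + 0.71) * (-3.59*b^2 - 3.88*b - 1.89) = -11.488*b^5 - 11.9493*b^4 - 9.3131*b^3 - 6.3772*b^2 - 4.7393*b - 1.3419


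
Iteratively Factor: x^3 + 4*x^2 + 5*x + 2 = (x + 1)*(x^2 + 3*x + 2) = (x + 1)*(x + 2)*(x + 1)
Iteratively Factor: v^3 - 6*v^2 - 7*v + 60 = (v - 4)*(v^2 - 2*v - 15) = (v - 5)*(v - 4)*(v + 3)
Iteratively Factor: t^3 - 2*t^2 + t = (t - 1)*(t^2 - t) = (t - 1)^2*(t)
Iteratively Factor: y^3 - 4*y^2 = (y - 4)*(y^2) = y*(y - 4)*(y)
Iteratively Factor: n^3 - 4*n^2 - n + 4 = (n - 1)*(n^2 - 3*n - 4) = (n - 1)*(n + 1)*(n - 4)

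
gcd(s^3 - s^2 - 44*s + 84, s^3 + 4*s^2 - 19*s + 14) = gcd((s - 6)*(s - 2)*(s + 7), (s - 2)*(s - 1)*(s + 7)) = s^2 + 5*s - 14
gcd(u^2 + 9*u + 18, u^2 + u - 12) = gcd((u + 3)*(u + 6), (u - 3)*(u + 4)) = 1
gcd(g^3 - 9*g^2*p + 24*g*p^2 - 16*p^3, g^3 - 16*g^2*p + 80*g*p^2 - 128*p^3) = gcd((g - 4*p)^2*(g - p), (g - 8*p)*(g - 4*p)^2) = g^2 - 8*g*p + 16*p^2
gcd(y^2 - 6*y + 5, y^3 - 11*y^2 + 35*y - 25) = y^2 - 6*y + 5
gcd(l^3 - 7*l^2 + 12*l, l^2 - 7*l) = l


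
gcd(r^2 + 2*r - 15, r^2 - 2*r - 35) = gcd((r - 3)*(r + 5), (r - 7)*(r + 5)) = r + 5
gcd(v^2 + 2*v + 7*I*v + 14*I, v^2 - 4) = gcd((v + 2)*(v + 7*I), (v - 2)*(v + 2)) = v + 2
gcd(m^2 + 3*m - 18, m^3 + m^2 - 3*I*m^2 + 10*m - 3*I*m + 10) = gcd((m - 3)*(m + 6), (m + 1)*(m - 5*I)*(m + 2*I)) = 1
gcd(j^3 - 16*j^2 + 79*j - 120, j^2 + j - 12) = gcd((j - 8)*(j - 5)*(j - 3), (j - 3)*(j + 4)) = j - 3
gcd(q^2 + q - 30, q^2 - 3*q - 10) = q - 5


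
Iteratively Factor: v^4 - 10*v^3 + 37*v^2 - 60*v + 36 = (v - 2)*(v^3 - 8*v^2 + 21*v - 18) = (v - 2)^2*(v^2 - 6*v + 9) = (v - 3)*(v - 2)^2*(v - 3)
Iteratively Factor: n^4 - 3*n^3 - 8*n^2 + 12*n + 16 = (n - 4)*(n^3 + n^2 - 4*n - 4) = (n - 4)*(n + 1)*(n^2 - 4) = (n - 4)*(n + 1)*(n + 2)*(n - 2)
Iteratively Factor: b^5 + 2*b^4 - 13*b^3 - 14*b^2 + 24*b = (b)*(b^4 + 2*b^3 - 13*b^2 - 14*b + 24) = b*(b + 4)*(b^3 - 2*b^2 - 5*b + 6) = b*(b - 3)*(b + 4)*(b^2 + b - 2) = b*(b - 3)*(b + 2)*(b + 4)*(b - 1)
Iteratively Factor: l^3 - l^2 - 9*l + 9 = (l - 3)*(l^2 + 2*l - 3) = (l - 3)*(l - 1)*(l + 3)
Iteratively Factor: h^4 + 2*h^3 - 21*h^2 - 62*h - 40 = (h - 5)*(h^3 + 7*h^2 + 14*h + 8) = (h - 5)*(h + 4)*(h^2 + 3*h + 2) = (h - 5)*(h + 2)*(h + 4)*(h + 1)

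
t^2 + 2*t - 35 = (t - 5)*(t + 7)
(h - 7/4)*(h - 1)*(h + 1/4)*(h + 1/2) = h^4 - 2*h^3 - 3*h^2/16 + 31*h/32 + 7/32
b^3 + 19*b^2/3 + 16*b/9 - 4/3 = (b - 1/3)*(b + 2/3)*(b + 6)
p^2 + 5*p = p*(p + 5)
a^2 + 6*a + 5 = (a + 1)*(a + 5)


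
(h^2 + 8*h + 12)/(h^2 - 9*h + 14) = (h^2 + 8*h + 12)/(h^2 - 9*h + 14)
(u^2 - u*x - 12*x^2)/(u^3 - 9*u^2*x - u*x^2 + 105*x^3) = (u - 4*x)/(u^2 - 12*u*x + 35*x^2)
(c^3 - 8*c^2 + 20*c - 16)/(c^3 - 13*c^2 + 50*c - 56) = (c - 2)/(c - 7)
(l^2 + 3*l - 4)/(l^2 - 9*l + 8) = (l + 4)/(l - 8)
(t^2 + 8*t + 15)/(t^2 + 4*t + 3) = (t + 5)/(t + 1)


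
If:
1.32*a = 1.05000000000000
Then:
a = 0.80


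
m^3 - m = m*(m - 1)*(m + 1)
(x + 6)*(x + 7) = x^2 + 13*x + 42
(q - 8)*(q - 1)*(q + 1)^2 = q^4 - 7*q^3 - 9*q^2 + 7*q + 8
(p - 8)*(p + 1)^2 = p^3 - 6*p^2 - 15*p - 8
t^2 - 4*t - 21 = (t - 7)*(t + 3)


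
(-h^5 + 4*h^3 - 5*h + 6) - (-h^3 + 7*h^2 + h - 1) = -h^5 + 5*h^3 - 7*h^2 - 6*h + 7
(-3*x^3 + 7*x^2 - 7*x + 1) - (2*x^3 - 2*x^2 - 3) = -5*x^3 + 9*x^2 - 7*x + 4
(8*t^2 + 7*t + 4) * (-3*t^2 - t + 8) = -24*t^4 - 29*t^3 + 45*t^2 + 52*t + 32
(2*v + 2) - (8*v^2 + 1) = -8*v^2 + 2*v + 1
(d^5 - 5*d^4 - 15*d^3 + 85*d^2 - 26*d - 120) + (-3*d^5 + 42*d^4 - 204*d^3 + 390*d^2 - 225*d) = -2*d^5 + 37*d^4 - 219*d^3 + 475*d^2 - 251*d - 120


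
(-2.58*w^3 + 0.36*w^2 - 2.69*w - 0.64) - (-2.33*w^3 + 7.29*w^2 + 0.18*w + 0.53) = -0.25*w^3 - 6.93*w^2 - 2.87*w - 1.17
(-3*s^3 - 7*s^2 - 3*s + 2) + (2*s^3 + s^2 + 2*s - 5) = -s^3 - 6*s^2 - s - 3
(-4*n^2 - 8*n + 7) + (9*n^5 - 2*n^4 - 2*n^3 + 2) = 9*n^5 - 2*n^4 - 2*n^3 - 4*n^2 - 8*n + 9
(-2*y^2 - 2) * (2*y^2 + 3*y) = -4*y^4 - 6*y^3 - 4*y^2 - 6*y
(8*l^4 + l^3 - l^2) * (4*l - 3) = 32*l^5 - 20*l^4 - 7*l^3 + 3*l^2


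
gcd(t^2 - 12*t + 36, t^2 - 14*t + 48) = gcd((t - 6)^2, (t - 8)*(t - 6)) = t - 6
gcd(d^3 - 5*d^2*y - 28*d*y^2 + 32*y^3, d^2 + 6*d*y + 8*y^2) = d + 4*y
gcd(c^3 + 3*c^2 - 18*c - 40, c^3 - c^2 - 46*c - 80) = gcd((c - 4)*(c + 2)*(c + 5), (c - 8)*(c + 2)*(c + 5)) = c^2 + 7*c + 10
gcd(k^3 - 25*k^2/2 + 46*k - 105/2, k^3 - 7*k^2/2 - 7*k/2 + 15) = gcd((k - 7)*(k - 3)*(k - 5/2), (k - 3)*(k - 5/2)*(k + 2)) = k^2 - 11*k/2 + 15/2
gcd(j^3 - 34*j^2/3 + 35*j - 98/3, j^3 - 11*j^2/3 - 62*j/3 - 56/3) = j - 7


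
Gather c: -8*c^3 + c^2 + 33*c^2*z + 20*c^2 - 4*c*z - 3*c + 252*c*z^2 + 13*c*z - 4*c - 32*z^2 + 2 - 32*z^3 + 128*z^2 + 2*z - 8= -8*c^3 + c^2*(33*z + 21) + c*(252*z^2 + 9*z - 7) - 32*z^3 + 96*z^2 + 2*z - 6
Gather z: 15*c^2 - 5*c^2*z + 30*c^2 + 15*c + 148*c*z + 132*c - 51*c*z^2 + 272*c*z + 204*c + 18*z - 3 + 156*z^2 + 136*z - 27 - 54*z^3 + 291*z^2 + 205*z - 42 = 45*c^2 + 351*c - 54*z^3 + z^2*(447 - 51*c) + z*(-5*c^2 + 420*c + 359) - 72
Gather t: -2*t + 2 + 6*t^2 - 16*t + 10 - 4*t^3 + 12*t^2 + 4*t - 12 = -4*t^3 + 18*t^2 - 14*t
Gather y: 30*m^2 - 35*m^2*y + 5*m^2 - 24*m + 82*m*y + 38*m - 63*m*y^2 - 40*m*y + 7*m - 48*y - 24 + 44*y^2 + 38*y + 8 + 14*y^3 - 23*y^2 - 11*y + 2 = 35*m^2 + 21*m + 14*y^3 + y^2*(21 - 63*m) + y*(-35*m^2 + 42*m - 21) - 14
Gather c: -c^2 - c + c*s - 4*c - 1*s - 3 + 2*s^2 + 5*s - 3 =-c^2 + c*(s - 5) + 2*s^2 + 4*s - 6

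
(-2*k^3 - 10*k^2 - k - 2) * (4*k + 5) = -8*k^4 - 50*k^3 - 54*k^2 - 13*k - 10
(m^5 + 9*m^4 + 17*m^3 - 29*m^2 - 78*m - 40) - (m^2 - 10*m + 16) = m^5 + 9*m^4 + 17*m^3 - 30*m^2 - 68*m - 56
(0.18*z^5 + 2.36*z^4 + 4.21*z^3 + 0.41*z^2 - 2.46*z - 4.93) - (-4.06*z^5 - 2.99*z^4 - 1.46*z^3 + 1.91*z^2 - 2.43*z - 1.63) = 4.24*z^5 + 5.35*z^4 + 5.67*z^3 - 1.5*z^2 - 0.0299999999999998*z - 3.3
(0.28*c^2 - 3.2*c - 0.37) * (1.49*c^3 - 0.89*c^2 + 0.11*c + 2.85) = 0.4172*c^5 - 5.0172*c^4 + 2.3275*c^3 + 0.7753*c^2 - 9.1607*c - 1.0545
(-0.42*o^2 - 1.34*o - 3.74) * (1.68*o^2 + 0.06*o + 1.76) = -0.7056*o^4 - 2.2764*o^3 - 7.1028*o^2 - 2.5828*o - 6.5824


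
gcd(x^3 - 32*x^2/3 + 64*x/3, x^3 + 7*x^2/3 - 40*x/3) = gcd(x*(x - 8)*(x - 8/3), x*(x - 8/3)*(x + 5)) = x^2 - 8*x/3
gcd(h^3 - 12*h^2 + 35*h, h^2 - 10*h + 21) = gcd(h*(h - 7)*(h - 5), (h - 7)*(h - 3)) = h - 7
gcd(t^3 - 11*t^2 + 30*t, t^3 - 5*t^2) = t^2 - 5*t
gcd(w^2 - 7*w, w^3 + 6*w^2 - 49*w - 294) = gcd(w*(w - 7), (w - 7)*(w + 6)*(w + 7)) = w - 7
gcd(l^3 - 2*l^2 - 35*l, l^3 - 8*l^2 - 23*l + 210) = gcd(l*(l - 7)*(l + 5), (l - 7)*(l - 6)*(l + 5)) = l^2 - 2*l - 35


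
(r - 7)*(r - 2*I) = r^2 - 7*r - 2*I*r + 14*I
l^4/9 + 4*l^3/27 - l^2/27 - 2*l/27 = l*(l/3 + 1/3)^2*(l - 2/3)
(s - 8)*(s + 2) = s^2 - 6*s - 16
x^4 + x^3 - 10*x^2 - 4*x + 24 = (x - 2)^2*(x + 2)*(x + 3)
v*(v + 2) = v^2 + 2*v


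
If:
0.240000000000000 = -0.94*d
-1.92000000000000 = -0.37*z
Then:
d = -0.26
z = 5.19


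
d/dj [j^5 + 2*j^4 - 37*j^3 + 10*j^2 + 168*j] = 5*j^4 + 8*j^3 - 111*j^2 + 20*j + 168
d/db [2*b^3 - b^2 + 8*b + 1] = 6*b^2 - 2*b + 8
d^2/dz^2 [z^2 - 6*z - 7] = 2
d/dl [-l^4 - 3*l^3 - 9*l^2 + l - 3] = -4*l^3 - 9*l^2 - 18*l + 1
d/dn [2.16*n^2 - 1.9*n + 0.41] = 4.32*n - 1.9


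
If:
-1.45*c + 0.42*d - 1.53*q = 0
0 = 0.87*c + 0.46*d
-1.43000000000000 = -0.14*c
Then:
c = 10.21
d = -19.32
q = -14.98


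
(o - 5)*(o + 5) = o^2 - 25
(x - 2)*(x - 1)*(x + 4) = x^3 + x^2 - 10*x + 8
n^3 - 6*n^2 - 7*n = n*(n - 7)*(n + 1)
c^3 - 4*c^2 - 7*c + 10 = (c - 5)*(c - 1)*(c + 2)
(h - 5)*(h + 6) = h^2 + h - 30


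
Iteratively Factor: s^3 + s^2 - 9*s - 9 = (s + 3)*(s^2 - 2*s - 3) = (s + 1)*(s + 3)*(s - 3)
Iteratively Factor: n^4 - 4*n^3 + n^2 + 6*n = (n - 2)*(n^3 - 2*n^2 - 3*n) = n*(n - 2)*(n^2 - 2*n - 3) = n*(n - 3)*(n - 2)*(n + 1)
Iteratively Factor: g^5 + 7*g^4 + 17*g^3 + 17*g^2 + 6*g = (g + 1)*(g^4 + 6*g^3 + 11*g^2 + 6*g) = g*(g + 1)*(g^3 + 6*g^2 + 11*g + 6) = g*(g + 1)*(g + 3)*(g^2 + 3*g + 2) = g*(g + 1)*(g + 2)*(g + 3)*(g + 1)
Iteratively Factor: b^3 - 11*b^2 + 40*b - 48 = (b - 3)*(b^2 - 8*b + 16) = (b - 4)*(b - 3)*(b - 4)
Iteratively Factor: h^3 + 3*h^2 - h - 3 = (h + 3)*(h^2 - 1) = (h + 1)*(h + 3)*(h - 1)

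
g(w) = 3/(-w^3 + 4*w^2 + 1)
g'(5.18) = 0.12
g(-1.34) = 0.28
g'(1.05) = -0.84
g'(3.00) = 0.09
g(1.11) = 0.66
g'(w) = 3*(3*w^2 - 8*w)/(-w^3 + 4*w^2 + 1)^2 = 3*w*(3*w - 8)/(-w^3 + 4*w^2 + 1)^2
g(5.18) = -0.10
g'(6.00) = 0.04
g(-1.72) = 0.17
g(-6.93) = 0.01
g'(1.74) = -0.24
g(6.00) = -0.04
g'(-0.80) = 1.51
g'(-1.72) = 0.21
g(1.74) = 0.38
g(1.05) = 0.71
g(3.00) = 0.30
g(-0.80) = 0.74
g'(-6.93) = 0.00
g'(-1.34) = 0.43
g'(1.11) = -0.75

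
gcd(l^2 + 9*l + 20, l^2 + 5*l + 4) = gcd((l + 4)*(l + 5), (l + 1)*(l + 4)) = l + 4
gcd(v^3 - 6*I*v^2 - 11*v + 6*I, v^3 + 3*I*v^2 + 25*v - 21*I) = v^2 - 4*I*v - 3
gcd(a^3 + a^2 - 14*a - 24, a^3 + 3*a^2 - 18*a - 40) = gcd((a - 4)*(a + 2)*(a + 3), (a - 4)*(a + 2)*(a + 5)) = a^2 - 2*a - 8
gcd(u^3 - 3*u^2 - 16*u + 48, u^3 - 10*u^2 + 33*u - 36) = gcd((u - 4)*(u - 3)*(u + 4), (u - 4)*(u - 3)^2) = u^2 - 7*u + 12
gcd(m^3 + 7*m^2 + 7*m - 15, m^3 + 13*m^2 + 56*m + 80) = m + 5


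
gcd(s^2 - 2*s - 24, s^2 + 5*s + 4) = s + 4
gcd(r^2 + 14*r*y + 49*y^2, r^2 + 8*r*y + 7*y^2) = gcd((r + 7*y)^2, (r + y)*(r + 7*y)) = r + 7*y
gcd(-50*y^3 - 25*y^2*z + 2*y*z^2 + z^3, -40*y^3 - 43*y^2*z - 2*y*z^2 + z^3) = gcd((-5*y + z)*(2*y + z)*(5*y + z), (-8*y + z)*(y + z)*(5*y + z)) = 5*y + z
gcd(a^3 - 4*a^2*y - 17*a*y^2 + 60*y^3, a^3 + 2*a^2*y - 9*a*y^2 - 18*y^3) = -a + 3*y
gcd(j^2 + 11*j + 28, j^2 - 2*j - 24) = j + 4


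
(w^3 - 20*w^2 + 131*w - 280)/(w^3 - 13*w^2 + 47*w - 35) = (w - 8)/(w - 1)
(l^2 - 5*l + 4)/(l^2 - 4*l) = (l - 1)/l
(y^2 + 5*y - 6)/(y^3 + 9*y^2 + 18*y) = (y - 1)/(y*(y + 3))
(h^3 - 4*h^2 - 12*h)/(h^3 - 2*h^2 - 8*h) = (h - 6)/(h - 4)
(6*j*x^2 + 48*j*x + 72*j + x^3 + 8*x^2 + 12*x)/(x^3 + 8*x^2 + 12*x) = (6*j + x)/x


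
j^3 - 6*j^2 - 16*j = j*(j - 8)*(j + 2)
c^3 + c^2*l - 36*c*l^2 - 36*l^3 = (c - 6*l)*(c + l)*(c + 6*l)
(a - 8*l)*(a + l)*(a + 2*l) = a^3 - 5*a^2*l - 22*a*l^2 - 16*l^3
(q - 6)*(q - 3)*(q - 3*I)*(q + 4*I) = q^4 - 9*q^3 + I*q^3 + 30*q^2 - 9*I*q^2 - 108*q + 18*I*q + 216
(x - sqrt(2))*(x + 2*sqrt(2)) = x^2 + sqrt(2)*x - 4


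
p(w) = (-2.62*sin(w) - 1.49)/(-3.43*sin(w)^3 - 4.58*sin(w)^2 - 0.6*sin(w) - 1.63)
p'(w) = (-2.62*sin(w) - 1.49)*(10.29*sin(w)^2*cos(w) + 9.16*sin(w)*cos(w) + 0.6*cos(w))/(-3.43*sin(w)^3 - 4.58*sin(w)^2 - 0.6*sin(w) - 1.63)^2 - 2.62*cos(w)/(-3.43*sin(w)^3 - 4.58*sin(w)^2 - 0.6*sin(w) - 1.63) = (-17.9732*sin(w)^3 - 27.3317*sin(w)^2 - 13.6484*sin(w) + 3.3766)*cos(w)/(11.7649*sin(w)^6 + 31.4188*sin(w)^5 + 25.0924*sin(w)^4 + 16.6778*sin(w)^3 + 15.2908*sin(w)^2 + 1.956*sin(w) + 2.6569)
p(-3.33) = 1.03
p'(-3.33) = 0.07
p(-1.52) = -0.52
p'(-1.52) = 0.08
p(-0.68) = -0.07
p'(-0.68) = 0.89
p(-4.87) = 0.41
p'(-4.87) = -0.08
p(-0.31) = 0.39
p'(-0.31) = 1.66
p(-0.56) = 0.05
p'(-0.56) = 1.09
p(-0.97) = -0.29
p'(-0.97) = 0.64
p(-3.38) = 1.02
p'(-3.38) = 0.36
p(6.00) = 0.43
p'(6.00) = 1.72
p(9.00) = 0.89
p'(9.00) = 0.89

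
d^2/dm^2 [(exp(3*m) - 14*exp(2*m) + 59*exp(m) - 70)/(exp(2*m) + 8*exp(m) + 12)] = (exp(6*m) + 24*exp(5*m) + 451*exp(4*m) + 80*exp(3*m) - 8664*exp(2*m) - 14848*exp(m) + 15216)*exp(m)/(exp(6*m) + 24*exp(5*m) + 228*exp(4*m) + 1088*exp(3*m) + 2736*exp(2*m) + 3456*exp(m) + 1728)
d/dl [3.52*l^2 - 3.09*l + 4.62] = 7.04*l - 3.09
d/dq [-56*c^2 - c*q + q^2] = -c + 2*q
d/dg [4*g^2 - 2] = 8*g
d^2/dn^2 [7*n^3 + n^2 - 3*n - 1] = 42*n + 2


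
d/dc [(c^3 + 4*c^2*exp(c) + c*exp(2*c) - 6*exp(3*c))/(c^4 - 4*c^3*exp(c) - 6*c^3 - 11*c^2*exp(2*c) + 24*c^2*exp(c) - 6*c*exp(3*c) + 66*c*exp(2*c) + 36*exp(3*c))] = (-2*(c^3 + 4*c^2*exp(c) + c*exp(2*c) - 6*exp(3*c))*(-2*c^3*exp(c) + 2*c^3 - 11*c^2*exp(2*c) + 6*c^2*exp(c) - 9*c^2 - 9*c*exp(3*c) + 55*c*exp(2*c) + 24*c*exp(c) + 51*exp(3*c) + 33*exp(2*c)) + (4*c^2*exp(c) + 3*c^2 + 2*c*exp(2*c) + 8*c*exp(c) - 18*exp(3*c) + exp(2*c))*(c^4 - 4*c^3*exp(c) - 6*c^3 - 11*c^2*exp(2*c) + 24*c^2*exp(c) - 6*c*exp(3*c) + 66*c*exp(2*c) + 36*exp(3*c)))/(c^4 - 4*c^3*exp(c) - 6*c^3 - 11*c^2*exp(2*c) + 24*c^2*exp(c) - 6*c*exp(3*c) + 66*c*exp(2*c) + 36*exp(3*c))^2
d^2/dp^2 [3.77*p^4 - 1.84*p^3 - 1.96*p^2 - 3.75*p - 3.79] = 45.24*p^2 - 11.04*p - 3.92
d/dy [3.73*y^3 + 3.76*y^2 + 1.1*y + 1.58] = 11.19*y^2 + 7.52*y + 1.1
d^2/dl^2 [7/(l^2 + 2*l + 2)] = 14*(-l^2 - 2*l + 4*(l + 1)^2 - 2)/(l^2 + 2*l + 2)^3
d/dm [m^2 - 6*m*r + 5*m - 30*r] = 2*m - 6*r + 5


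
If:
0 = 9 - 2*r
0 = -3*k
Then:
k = 0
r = 9/2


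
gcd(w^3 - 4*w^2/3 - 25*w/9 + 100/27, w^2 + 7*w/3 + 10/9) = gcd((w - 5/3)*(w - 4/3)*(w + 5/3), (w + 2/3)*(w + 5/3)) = w + 5/3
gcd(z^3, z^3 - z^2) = z^2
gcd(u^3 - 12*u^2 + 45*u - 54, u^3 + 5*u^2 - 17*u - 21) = u - 3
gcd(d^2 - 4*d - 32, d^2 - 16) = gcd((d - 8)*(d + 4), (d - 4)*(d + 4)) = d + 4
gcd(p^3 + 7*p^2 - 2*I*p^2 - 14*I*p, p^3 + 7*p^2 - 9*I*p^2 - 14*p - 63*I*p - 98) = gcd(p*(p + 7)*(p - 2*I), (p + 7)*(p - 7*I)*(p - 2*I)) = p^2 + p*(7 - 2*I) - 14*I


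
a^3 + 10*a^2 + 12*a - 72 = (a - 2)*(a + 6)^2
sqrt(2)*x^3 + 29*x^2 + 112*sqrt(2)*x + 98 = (x + 7*sqrt(2))^2*(sqrt(2)*x + 1)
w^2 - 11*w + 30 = (w - 6)*(w - 5)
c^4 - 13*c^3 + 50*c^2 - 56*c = c*(c - 7)*(c - 4)*(c - 2)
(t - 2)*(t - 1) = t^2 - 3*t + 2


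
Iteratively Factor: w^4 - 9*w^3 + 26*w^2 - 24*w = (w - 4)*(w^3 - 5*w^2 + 6*w) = (w - 4)*(w - 3)*(w^2 - 2*w) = (w - 4)*(w - 3)*(w - 2)*(w)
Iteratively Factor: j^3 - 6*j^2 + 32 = (j - 4)*(j^2 - 2*j - 8) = (j - 4)^2*(j + 2)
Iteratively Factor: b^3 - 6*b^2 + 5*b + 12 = (b + 1)*(b^2 - 7*b + 12) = (b - 4)*(b + 1)*(b - 3)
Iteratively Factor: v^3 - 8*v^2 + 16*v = (v - 4)*(v^2 - 4*v) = v*(v - 4)*(v - 4)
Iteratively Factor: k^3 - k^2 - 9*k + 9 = (k - 1)*(k^2 - 9) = (k - 3)*(k - 1)*(k + 3)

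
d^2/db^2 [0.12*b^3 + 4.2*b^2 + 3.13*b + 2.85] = 0.72*b + 8.4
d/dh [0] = 0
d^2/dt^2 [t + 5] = 0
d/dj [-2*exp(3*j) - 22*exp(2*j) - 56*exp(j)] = (-6*exp(2*j) - 44*exp(j) - 56)*exp(j)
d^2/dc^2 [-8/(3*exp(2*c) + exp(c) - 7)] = 8*(-2*(6*exp(c) + 1)^2*exp(c) + (12*exp(c) + 1)*(3*exp(2*c) + exp(c) - 7))*exp(c)/(3*exp(2*c) + exp(c) - 7)^3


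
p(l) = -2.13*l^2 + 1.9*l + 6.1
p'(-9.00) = 40.24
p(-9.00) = -183.53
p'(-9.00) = 40.24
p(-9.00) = -183.53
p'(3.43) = -12.71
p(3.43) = -12.44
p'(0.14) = 1.30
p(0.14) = 6.32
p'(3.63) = -13.56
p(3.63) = -15.07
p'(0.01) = 1.86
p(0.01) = 6.12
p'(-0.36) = 3.43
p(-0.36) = 5.14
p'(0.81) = -1.55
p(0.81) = 6.24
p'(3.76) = -14.12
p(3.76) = -16.87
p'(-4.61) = 21.54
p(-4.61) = -47.93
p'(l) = 1.9 - 4.26*l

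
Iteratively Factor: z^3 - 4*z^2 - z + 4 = (z + 1)*(z^2 - 5*z + 4) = (z - 1)*(z + 1)*(z - 4)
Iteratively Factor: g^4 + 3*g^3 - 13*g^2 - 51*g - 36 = (g + 3)*(g^3 - 13*g - 12) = (g + 1)*(g + 3)*(g^2 - g - 12) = (g + 1)*(g + 3)^2*(g - 4)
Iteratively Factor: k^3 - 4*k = (k)*(k^2 - 4) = k*(k - 2)*(k + 2)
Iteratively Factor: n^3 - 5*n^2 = (n - 5)*(n^2) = n*(n - 5)*(n)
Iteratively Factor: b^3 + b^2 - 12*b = (b)*(b^2 + b - 12) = b*(b - 3)*(b + 4)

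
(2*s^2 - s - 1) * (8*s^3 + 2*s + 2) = 16*s^5 - 8*s^4 - 4*s^3 + 2*s^2 - 4*s - 2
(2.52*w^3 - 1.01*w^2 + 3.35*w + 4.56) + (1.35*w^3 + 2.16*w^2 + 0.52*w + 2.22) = 3.87*w^3 + 1.15*w^2 + 3.87*w + 6.78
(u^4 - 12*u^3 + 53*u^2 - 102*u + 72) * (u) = u^5 - 12*u^4 + 53*u^3 - 102*u^2 + 72*u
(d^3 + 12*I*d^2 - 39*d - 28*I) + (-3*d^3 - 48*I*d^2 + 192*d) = -2*d^3 - 36*I*d^2 + 153*d - 28*I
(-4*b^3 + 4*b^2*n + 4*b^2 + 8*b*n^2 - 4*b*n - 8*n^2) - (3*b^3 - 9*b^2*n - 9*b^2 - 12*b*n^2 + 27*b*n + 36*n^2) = -7*b^3 + 13*b^2*n + 13*b^2 + 20*b*n^2 - 31*b*n - 44*n^2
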